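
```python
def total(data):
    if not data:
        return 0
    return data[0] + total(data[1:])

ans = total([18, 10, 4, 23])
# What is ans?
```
Call trace:
total(data=[18, 10, 4, 23])
  total(data=[10, 4, 23])
    total(data=[4, 23])
      total(data=[23])
        total(data=[])
        -> return 0
      -> return 23
    -> return 27
  -> return 37
-> return 55

Final answer: 55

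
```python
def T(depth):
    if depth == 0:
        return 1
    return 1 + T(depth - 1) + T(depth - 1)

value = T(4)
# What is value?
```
Call trace (a repeated sub-call is expanded the first time; later identical calls just restate its return value):
T(depth=4)
  T(depth=3)
    T(depth=2)
      T(depth=1)
        T(depth=0)
        -> return 1
        T(depth=0)
        -> return 1
      -> return 3
      T(depth=1) -> return 3  (same call as traced above)
    -> return 7
    T(depth=2) -> return 7  (same call as traced above)
  -> return 15
  T(depth=3) -> return 15  (same call as traced above)
-> return 31

Final answer: 31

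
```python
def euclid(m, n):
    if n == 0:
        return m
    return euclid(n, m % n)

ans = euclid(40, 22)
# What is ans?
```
Call trace:
euclid(m=40, n=22)
  euclid(m=22, n=18)
    euclid(m=18, n=4)
      euclid(m=4, n=2)
        euclid(m=2, n=0)
        -> return 2
      -> return 2
    -> return 2
  -> return 2
-> return 2

Final answer: 2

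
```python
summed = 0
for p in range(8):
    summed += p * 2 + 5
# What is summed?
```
Trace:
  summed=0
  summed=5, p=0
  summed=12, p=1
  summed=21, p=2
  summed=32, p=3
  summed=45, p=4
  summed=60, p=5
  summed=77, p=6
  summed=96, p=7

Final answer: 96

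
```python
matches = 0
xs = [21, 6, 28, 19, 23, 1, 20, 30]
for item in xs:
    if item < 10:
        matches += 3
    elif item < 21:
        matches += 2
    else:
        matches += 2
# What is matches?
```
Trace:
  matches=0
  matches=2, item=21
  matches=5, item=6
  matches=7, item=28
  matches=9, item=19
  matches=11, item=23
  matches=14, item=1
  matches=16, item=20
  matches=18, item=30

Final answer: 18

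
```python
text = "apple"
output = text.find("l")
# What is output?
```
Trace:
  text='apple'
  text='apple', output=3

Final answer: 3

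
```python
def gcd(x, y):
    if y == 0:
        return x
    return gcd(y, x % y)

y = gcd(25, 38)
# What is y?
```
Call trace:
gcd(x=25, y=38)
  gcd(x=38, y=25)
    gcd(x=25, y=13)
      gcd(x=13, y=12)
        gcd(x=12, y=1)
          gcd(x=1, y=0)
          -> return 1
        -> return 1
      -> return 1
    -> return 1
  -> return 1
-> return 1

Final answer: 1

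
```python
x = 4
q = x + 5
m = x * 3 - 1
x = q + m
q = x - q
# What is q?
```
Trace:
  x=4
  x=4, q=9
  x=4, q=9, m=11
  x=20, q=9, m=11
  x=20, q=11, m=11

Final answer: 11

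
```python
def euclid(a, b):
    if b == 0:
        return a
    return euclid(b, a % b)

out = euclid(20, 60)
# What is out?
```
Call trace:
euclid(a=20, b=60)
  euclid(a=60, b=20)
    euclid(a=20, b=0)
    -> return 20
  -> return 20
-> return 20

Final answer: 20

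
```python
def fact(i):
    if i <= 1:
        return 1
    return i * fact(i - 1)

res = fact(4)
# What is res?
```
Call trace:
fact(i=4)
  fact(i=3)
    fact(i=2)
      fact(i=1)
      -> return 1
    -> return 2
  -> return 6
-> return 24

Final answer: 24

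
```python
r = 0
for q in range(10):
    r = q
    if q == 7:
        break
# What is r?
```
Trace:
  r=0
  r=0, q=0
  r=1, q=1
  r=2, q=2
  r=3, q=3
  r=4, q=4
  r=5, q=5
  r=6, q=6
  r=7, q=7

Final answer: 7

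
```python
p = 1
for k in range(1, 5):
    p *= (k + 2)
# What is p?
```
Trace:
  p=1
  p=3, k=1
  p=12, k=2
  p=60, k=3
  p=360, k=4

Final answer: 360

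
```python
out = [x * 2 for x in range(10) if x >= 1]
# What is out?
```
Trace:
  x=0
  x=1
  x=2
  x=3
  x=4
  x=5
  x=6
  x=7
  x=8
  x=9
  out=[2, 4, 6, 8, 10, 12, 14, 16, 18]

Final answer: [2, 4, 6, 8, 10, 12, 14, 16, 18]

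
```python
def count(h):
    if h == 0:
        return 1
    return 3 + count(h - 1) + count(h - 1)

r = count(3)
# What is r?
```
Call trace (a repeated sub-call is expanded the first time; later identical calls just restate its return value):
count(h=3)
  count(h=2)
    count(h=1)
      count(h=0)
      -> return 1
      count(h=0)
      -> return 1
    -> return 5
    count(h=1) -> return 5  (same call as traced above)
  -> return 13
  count(h=2) -> return 13  (same call as traced above)
-> return 29

Final answer: 29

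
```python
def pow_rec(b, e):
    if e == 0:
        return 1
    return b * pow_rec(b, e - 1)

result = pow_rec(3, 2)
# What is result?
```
Call trace:
pow_rec(b=3, e=2)
  pow_rec(b=3, e=1)
    pow_rec(b=3, e=0)
    -> return 1
  -> return 3
-> return 9

Final answer: 9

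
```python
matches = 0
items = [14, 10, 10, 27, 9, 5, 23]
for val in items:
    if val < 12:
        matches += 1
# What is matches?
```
Trace:
  matches=0
  matches=0, val=14
  matches=1, val=10
  matches=2, val=10
  matches=2, val=27
  matches=3, val=9
  matches=4, val=5
  matches=4, val=23

Final answer: 4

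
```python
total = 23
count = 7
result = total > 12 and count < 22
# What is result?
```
Trace:
  total=23
  total=23, count=7
  total=23, count=7, result=True

Final answer: True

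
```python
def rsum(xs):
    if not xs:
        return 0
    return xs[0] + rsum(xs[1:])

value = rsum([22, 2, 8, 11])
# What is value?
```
Call trace:
rsum(xs=[22, 2, 8, 11])
  rsum(xs=[2, 8, 11])
    rsum(xs=[8, 11])
      rsum(xs=[11])
        rsum(xs=[])
        -> return 0
      -> return 11
    -> return 19
  -> return 21
-> return 43

Final answer: 43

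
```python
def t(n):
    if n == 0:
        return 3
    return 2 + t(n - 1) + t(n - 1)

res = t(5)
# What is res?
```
Call trace (a repeated sub-call is expanded the first time; later identical calls just restate its return value):
t(n=5)
  t(n=4)
    t(n=3)
      t(n=2)
        t(n=1)
          t(n=0)
          -> return 3
          t(n=0)
          -> return 3
        -> return 8
        t(n=1) -> return 8  (same call as traced above)
      -> return 18
      t(n=2) -> return 18  (same call as traced above)
    -> return 38
    t(n=3) -> return 38  (same call as traced above)
  -> return 78
  t(n=4) -> return 78  (same call as traced above)
-> return 158

Final answer: 158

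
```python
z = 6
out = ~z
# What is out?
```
Trace:
  z=6
  z=6, out=-7

Final answer: -7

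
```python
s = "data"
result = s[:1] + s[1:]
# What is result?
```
Trace:
  s='data'
  s='data', result='data'

Final answer: 'data'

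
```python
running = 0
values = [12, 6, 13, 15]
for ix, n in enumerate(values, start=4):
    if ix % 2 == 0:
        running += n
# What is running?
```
Trace:
  running=0
  running=12, ix=4, n=12
  running=12, ix=5, n=6
  running=25, ix=6, n=13
  running=25, ix=7, n=15

Final answer: 25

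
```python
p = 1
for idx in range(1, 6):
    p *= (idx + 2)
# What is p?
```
Trace:
  p=1
  p=3, idx=1
  p=12, idx=2
  p=60, idx=3
  p=360, idx=4
  p=2520, idx=5

Final answer: 2520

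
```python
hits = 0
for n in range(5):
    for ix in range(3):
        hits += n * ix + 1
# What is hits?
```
Trace:
  hits=0
  hits=1, n=0, ix=0
  hits=2, n=0, ix=1
  hits=3, n=0, ix=2
  hits=4, n=1, ix=0
  hits=6, n=1, ix=1
  hits=9, n=1, ix=2
  hits=10, n=2, ix=0
  hits=13, n=2, ix=1
  hits=18, n=2, ix=2
  hits=19, n=3, ix=0
  hits=23, n=3, ix=1
  hits=30, n=3, ix=2
  hits=31, n=4, ix=0
  hits=36, n=4, ix=1
  hits=45, n=4, ix=2

Final answer: 45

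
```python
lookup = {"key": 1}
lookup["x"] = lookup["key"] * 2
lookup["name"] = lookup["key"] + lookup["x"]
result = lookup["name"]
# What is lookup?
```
Trace:
  lookup={'key': 1}
  lookup={'key': 1, 'x': 2}
  lookup={'key': 1, 'x': 2, 'name': 3}
  lookup={'key': 1, 'x': 2, 'name': 3}, result=3

Final answer: {'key': 1, 'x': 2, 'name': 3}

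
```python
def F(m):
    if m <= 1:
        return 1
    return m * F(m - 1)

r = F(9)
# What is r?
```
Call trace:
F(m=9)
  F(m=8)
    F(m=7)
      F(m=6)
        F(m=5)
          F(m=4)
            F(m=3)
              F(m=2)
                F(m=1)
                -> return 1
              -> return 2
            -> return 6
          -> return 24
        -> return 120
      -> return 720
    -> return 5040
  -> return 40320
-> return 362880

Final answer: 362880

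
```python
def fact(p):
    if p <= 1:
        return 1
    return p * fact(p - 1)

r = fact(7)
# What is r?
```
Call trace:
fact(p=7)
  fact(p=6)
    fact(p=5)
      fact(p=4)
        fact(p=3)
          fact(p=2)
            fact(p=1)
            -> return 1
          -> return 2
        -> return 6
      -> return 24
    -> return 120
  -> return 720
-> return 5040

Final answer: 5040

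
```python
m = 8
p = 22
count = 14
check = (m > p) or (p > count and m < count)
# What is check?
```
Trace:
  m=8
  m=8, p=22
  m=8, p=22, count=14
  m=8, p=22, count=14, check=True

Final answer: True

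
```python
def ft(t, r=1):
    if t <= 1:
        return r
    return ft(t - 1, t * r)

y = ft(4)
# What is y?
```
Call trace:
ft(t=4, r=1)
  ft(t=3, r=4)
    ft(t=2, r=12)
      ft(t=1, r=24)
      -> return 24
    -> return 24
  -> return 24
-> return 24

Final answer: 24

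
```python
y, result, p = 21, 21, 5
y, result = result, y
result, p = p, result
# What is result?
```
Trace:
  y=21, result=21, p=5
  y=21, result=21, p=5
  y=21, result=5, p=21

Final answer: 5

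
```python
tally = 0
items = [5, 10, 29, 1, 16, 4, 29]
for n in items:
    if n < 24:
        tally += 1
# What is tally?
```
Trace:
  tally=0
  tally=1, n=5
  tally=2, n=10
  tally=2, n=29
  tally=3, n=1
  tally=4, n=16
  tally=5, n=4
  tally=5, n=29

Final answer: 5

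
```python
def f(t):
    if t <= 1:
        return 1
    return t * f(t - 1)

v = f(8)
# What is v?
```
Call trace:
f(t=8)
  f(t=7)
    f(t=6)
      f(t=5)
        f(t=4)
          f(t=3)
            f(t=2)
              f(t=1)
              -> return 1
            -> return 2
          -> return 6
        -> return 24
      -> return 120
    -> return 720
  -> return 5040
-> return 40320

Final answer: 40320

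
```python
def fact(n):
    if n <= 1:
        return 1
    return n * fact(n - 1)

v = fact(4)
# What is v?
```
Call trace:
fact(n=4)
  fact(n=3)
    fact(n=2)
      fact(n=1)
      -> return 1
    -> return 2
  -> return 6
-> return 24

Final answer: 24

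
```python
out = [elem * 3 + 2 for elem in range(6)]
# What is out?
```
Trace:
  elem=0
  elem=1
  elem=2
  elem=3
  elem=4
  elem=5
  out=[2, 5, 8, 11, 14, 17]

Final answer: [2, 5, 8, 11, 14, 17]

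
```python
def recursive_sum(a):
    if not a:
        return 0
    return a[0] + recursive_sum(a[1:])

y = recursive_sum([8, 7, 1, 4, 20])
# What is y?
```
Call trace:
recursive_sum(a=[8, 7, 1, 4, 20])
  recursive_sum(a=[7, 1, 4, 20])
    recursive_sum(a=[1, 4, 20])
      recursive_sum(a=[4, 20])
        recursive_sum(a=[20])
          recursive_sum(a=[])
          -> return 0
        -> return 20
      -> return 24
    -> return 25
  -> return 32
-> return 40

Final answer: 40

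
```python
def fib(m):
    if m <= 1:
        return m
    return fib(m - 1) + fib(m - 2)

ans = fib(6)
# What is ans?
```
Call trace (a repeated sub-call is expanded the first time; later identical calls just restate its return value):
fib(m=6)
  fib(m=5)
    fib(m=4)
      fib(m=3)
        fib(m=2)
          fib(m=1)
          -> return 1
          fib(m=0)
          -> return 0
        -> return 1
        fib(m=1)
        -> return 1
      -> return 2
      fib(m=2) -> return 1  (same call as traced above)
    -> return 3
    fib(m=3) -> return 2  (same call as traced above)
  -> return 5
  fib(m=4) -> return 3  (same call as traced above)
-> return 8

Final answer: 8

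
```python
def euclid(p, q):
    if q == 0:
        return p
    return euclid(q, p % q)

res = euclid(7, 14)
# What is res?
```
Call trace:
euclid(p=7, q=14)
  euclid(p=14, q=7)
    euclid(p=7, q=0)
    -> return 7
  -> return 7
-> return 7

Final answer: 7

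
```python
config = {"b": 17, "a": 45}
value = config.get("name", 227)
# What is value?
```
Trace:
  config={'b': 17, 'a': 45}
  config={'b': 17, 'a': 45}, value=227

Final answer: 227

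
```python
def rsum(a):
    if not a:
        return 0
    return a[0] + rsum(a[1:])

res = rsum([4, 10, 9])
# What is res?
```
Call trace:
rsum(a=[4, 10, 9])
  rsum(a=[10, 9])
    rsum(a=[9])
      rsum(a=[])
      -> return 0
    -> return 9
  -> return 19
-> return 23

Final answer: 23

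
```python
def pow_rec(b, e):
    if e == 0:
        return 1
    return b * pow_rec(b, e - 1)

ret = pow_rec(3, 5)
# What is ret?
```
Call trace:
pow_rec(b=3, e=5)
  pow_rec(b=3, e=4)
    pow_rec(b=3, e=3)
      pow_rec(b=3, e=2)
        pow_rec(b=3, e=1)
          pow_rec(b=3, e=0)
          -> return 1
        -> return 3
      -> return 9
    -> return 27
  -> return 81
-> return 243

Final answer: 243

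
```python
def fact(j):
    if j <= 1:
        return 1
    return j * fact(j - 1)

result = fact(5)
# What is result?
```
Call trace:
fact(j=5)
  fact(j=4)
    fact(j=3)
      fact(j=2)
        fact(j=1)
        -> return 1
      -> return 2
    -> return 6
  -> return 24
-> return 120

Final answer: 120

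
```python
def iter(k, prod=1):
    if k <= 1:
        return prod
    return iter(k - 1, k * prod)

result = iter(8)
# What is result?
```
Call trace:
iter(k=8, prod=1)
  iter(k=7, prod=8)
    iter(k=6, prod=56)
      iter(k=5, prod=336)
        iter(k=4, prod=1680)
          iter(k=3, prod=6720)
            iter(k=2, prod=20160)
              iter(k=1, prod=40320)
              -> return 40320
            -> return 40320
          -> return 40320
        -> return 40320
      -> return 40320
    -> return 40320
  -> return 40320
-> return 40320

Final answer: 40320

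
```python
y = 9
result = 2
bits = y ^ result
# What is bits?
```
Trace:
  y=9
  y=9, result=2
  y=9, result=2, bits=11

Final answer: 11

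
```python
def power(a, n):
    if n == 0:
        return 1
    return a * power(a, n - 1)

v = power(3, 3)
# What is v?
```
Call trace:
power(a=3, n=3)
  power(a=3, n=2)
    power(a=3, n=1)
      power(a=3, n=0)
      -> return 1
    -> return 3
  -> return 9
-> return 27

Final answer: 27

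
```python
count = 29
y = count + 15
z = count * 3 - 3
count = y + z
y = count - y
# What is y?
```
Trace:
  count=29
  count=29, y=44
  count=29, y=44, z=84
  count=128, y=44, z=84
  count=128, y=84, z=84

Final answer: 84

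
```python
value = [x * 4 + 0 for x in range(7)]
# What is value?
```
Trace:
  x=0
  x=1
  x=2
  x=3
  x=4
  x=5
  x=6
  value=[0, 4, 8, 12, 16, 20, 24]

Final answer: [0, 4, 8, 12, 16, 20, 24]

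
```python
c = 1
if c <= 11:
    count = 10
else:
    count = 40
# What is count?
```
Trace:
  c=1
  c=1, count=10

Final answer: 10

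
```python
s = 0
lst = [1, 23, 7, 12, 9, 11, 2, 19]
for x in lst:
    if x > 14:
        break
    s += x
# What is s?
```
Trace:
  s=0
  s=1, x=1
  s=1, x=23

Final answer: 1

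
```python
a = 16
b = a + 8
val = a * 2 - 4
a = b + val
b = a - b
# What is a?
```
Trace:
  a=16
  a=16, b=24
  a=16, b=24, val=28
  a=52, b=24, val=28
  a=52, b=28, val=28

Final answer: 52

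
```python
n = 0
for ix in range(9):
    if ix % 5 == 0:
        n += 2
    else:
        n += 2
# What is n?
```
Trace:
  n=0
  n=2, ix=0
  n=4, ix=1
  n=6, ix=2
  n=8, ix=3
  n=10, ix=4
  n=12, ix=5
  n=14, ix=6
  n=16, ix=7
  n=18, ix=8

Final answer: 18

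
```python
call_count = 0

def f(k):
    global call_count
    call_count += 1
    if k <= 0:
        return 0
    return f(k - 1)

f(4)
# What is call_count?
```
Call trace:
f(k=4)
  f(k=3)
    f(k=2)
      f(k=1)
        f(k=0)
        -> return 0
      -> return 0
    -> return 0
  -> return 0
-> return 0

call_count is incremented once per call. f is entered once for each k = 4, 3, 2, 1, 0 (the k <= 0 call returns without recursing), i.e. 4 + 1 calls.
call_count = 5

Final answer: 5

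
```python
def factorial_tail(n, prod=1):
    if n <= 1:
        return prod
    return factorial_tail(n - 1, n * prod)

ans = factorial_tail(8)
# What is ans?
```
Call trace:
factorial_tail(n=8, prod=1)
  factorial_tail(n=7, prod=8)
    factorial_tail(n=6, prod=56)
      factorial_tail(n=5, prod=336)
        factorial_tail(n=4, prod=1680)
          factorial_tail(n=3, prod=6720)
            factorial_tail(n=2, prod=20160)
              factorial_tail(n=1, prod=40320)
              -> return 40320
            -> return 40320
          -> return 40320
        -> return 40320
      -> return 40320
    -> return 40320
  -> return 40320
-> return 40320

Final answer: 40320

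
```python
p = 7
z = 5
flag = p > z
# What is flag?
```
Trace:
  p=7
  p=7, z=5
  p=7, z=5, flag=True

Final answer: True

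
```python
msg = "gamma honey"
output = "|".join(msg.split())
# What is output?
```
Trace:
  msg='gamma honey'
  msg='gamma honey', output='gamma|honey'

Final answer: 'gamma|honey'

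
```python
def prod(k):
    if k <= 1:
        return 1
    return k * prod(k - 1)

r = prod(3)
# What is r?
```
Call trace:
prod(k=3)
  prod(k=2)
    prod(k=1)
    -> return 1
  -> return 2
-> return 6

Final answer: 6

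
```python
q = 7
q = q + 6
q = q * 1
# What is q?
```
Trace:
  q=7
  q=13
  q=13

Final answer: 13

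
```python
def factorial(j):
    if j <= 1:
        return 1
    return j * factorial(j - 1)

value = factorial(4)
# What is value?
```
Call trace:
factorial(j=4)
  factorial(j=3)
    factorial(j=2)
      factorial(j=1)
      -> return 1
    -> return 2
  -> return 6
-> return 24

Final answer: 24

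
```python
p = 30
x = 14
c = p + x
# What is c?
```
Trace:
  p=30
  p=30, x=14
  p=30, x=14, c=44

Final answer: 44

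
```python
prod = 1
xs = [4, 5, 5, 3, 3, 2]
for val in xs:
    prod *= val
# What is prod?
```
Trace:
  prod=1
  prod=4, val=4
  prod=20, val=5
  prod=100, val=5
  prod=300, val=3
  prod=900, val=3
  prod=1800, val=2

Final answer: 1800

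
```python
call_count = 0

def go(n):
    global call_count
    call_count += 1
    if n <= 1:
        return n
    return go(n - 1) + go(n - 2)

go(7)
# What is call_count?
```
Call trace (a repeated sub-call is expanded the first time; later identical calls just restate its return value):
go(n=7)
  go(n=6)
    go(n=5)
      go(n=4)
        go(n=3)
          go(n=2)
            go(n=1)
            -> return 1
            go(n=0)
            -> return 0
          -> return 1
          go(n=1)
          -> return 1
        -> return 2
        go(n=2) -> return 1  (same call as traced above)
      -> return 3
      go(n=3) -> return 2  (same call as traced above)
    -> return 5
    go(n=4) -> return 3  (same call as traced above)
  -> return 8
  go(n=5) -> return 5  (same call as traced above)
-> return 13

call_count is incremented once per call, so count the calls in each subtree. Let C(n) = number of calls made by go(n).
C(0) = C(1) = 1 (base case, no recursion); C(n) = 1 + C(n - 1) + C(n - 2) otherwise.
C(2) = 1 + C(1) + C(0) = 1 + 1 + 1 = 3
C(3) = 1 + C(2) + C(1) = 1 + 3 + 1 = 5
C(4) = 1 + C(3) + C(2) = 1 + 5 + 3 = 9
C(5) = 1 + C(4) + C(3) = 1 + 9 + 5 = 15
C(6) = 1 + C(5) + C(4) = 1 + 15 + 9 = 25
C(7) = 1 + C(6) + C(5) = 1 + 25 + 15 = 41
call_count = C(7) = 41

Final answer: 41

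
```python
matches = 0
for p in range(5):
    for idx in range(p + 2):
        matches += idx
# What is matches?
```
Trace:
  matches=0
  matches=0, p=0, idx=0
  matches=1, p=0, idx=1
  matches=1, p=1, idx=0
  matches=2, p=1, idx=1
  matches=4, p=1, idx=2
  matches=4, p=2, idx=0
  matches=5, p=2, idx=1
  matches=7, p=2, idx=2
  matches=10, p=2, idx=3
  matches=10, p=3, idx=0
  matches=11, p=3, idx=1
  matches=13, p=3, idx=2
  matches=16, p=3, idx=3
  matches=20, p=3, idx=4
  matches=20, p=4, idx=0
  matches=21, p=4, idx=1
  matches=23, p=4, idx=2
  matches=26, p=4, idx=3
  matches=30, p=4, idx=4
  matches=35, p=4, idx=5

Final answer: 35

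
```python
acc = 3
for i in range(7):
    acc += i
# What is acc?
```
Trace:
  acc=3
  acc=3, i=0
  acc=4, i=1
  acc=6, i=2
  acc=9, i=3
  acc=13, i=4
  acc=18, i=5
  acc=24, i=6

Final answer: 24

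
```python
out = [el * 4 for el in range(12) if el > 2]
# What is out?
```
Trace:
  el=0
  el=1
  el=2
  el=3
  el=4
  el=5
  el=6
  el=7
  el=8
  el=9
  el=10
  el=11
  out=[12, 16, 20, 24, 28, 32, 36, 40, 44]

Final answer: [12, 16, 20, 24, 28, 32, 36, 40, 44]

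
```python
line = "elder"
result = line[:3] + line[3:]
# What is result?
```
Trace:
  line='elder'
  line='elder', result='elder'

Final answer: 'elder'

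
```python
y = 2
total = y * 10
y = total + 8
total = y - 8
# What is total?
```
Trace:
  y=2
  y=2, total=20
  y=28, total=20
  y=28, total=20

Final answer: 20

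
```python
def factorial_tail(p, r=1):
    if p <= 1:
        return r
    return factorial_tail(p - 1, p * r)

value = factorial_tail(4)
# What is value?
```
Call trace:
factorial_tail(p=4, r=1)
  factorial_tail(p=3, r=4)
    factorial_tail(p=2, r=12)
      factorial_tail(p=1, r=24)
      -> return 24
    -> return 24
  -> return 24
-> return 24

Final answer: 24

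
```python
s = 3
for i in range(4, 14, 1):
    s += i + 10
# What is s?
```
Trace:
  s=3
  s=17, i=4
  s=32, i=5
  s=48, i=6
  s=65, i=7
  s=83, i=8
  s=102, i=9
  s=122, i=10
  s=143, i=11
  s=165, i=12
  s=188, i=13

Final answer: 188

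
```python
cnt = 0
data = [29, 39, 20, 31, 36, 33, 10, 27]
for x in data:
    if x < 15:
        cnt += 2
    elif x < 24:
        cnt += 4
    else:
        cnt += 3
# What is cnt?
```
Trace:
  cnt=0
  cnt=3, x=29
  cnt=6, x=39
  cnt=10, x=20
  cnt=13, x=31
  cnt=16, x=36
  cnt=19, x=33
  cnt=21, x=10
  cnt=24, x=27

Final answer: 24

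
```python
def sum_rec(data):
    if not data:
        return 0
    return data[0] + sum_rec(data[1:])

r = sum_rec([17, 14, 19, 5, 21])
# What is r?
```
Call trace:
sum_rec(data=[17, 14, 19, 5, 21])
  sum_rec(data=[14, 19, 5, 21])
    sum_rec(data=[19, 5, 21])
      sum_rec(data=[5, 21])
        sum_rec(data=[21])
          sum_rec(data=[])
          -> return 0
        -> return 21
      -> return 26
    -> return 45
  -> return 59
-> return 76

Final answer: 76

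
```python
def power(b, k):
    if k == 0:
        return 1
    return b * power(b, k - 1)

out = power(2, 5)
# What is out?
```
Call trace:
power(b=2, k=5)
  power(b=2, k=4)
    power(b=2, k=3)
      power(b=2, k=2)
        power(b=2, k=1)
          power(b=2, k=0)
          -> return 1
        -> return 2
      -> return 4
    -> return 8
  -> return 16
-> return 32

Final answer: 32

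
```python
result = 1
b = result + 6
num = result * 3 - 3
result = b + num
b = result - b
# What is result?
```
Trace:
  result=1
  result=1, b=7
  result=1, b=7, num=0
  result=7, b=7, num=0
  result=7, b=0, num=0

Final answer: 7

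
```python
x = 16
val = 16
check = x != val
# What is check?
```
Trace:
  x=16
  x=16, val=16
  x=16, val=16, check=False

Final answer: False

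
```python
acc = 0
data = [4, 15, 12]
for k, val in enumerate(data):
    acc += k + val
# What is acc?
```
Trace:
  acc=0
  acc=4, k=0, val=4
  acc=20, k=1, val=15
  acc=34, k=2, val=12

Final answer: 34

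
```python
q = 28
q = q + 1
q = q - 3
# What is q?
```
Trace:
  q=28
  q=29
  q=26

Final answer: 26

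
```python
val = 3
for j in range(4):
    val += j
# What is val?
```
Trace:
  val=3
  val=3, j=0
  val=4, j=1
  val=6, j=2
  val=9, j=3

Final answer: 9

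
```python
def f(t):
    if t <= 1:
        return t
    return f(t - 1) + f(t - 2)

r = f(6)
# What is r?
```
Call trace (a repeated sub-call is expanded the first time; later identical calls just restate its return value):
f(t=6)
  f(t=5)
    f(t=4)
      f(t=3)
        f(t=2)
          f(t=1)
          -> return 1
          f(t=0)
          -> return 0
        -> return 1
        f(t=1)
        -> return 1
      -> return 2
      f(t=2) -> return 1  (same call as traced above)
    -> return 3
    f(t=3) -> return 2  (same call as traced above)
  -> return 5
  f(t=4) -> return 3  (same call as traced above)
-> return 8

Final answer: 8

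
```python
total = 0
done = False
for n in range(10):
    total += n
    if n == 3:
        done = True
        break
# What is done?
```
Trace:
  total=0
  total=0, done=False
  total=0, done=False, n=0
  total=1, done=False, n=1
  total=3, done=False, n=2
  total=6, done=True, n=3

Final answer: True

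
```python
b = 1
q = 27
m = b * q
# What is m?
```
Trace:
  b=1
  b=1, q=27
  b=1, q=27, m=27

Final answer: 27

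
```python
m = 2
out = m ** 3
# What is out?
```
Trace:
  m=2
  m=2, out=8

Final answer: 8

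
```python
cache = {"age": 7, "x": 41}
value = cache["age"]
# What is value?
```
Trace:
  cache={'age': 7, 'x': 41}
  cache={'age': 7, 'x': 41}, value=7

Final answer: 7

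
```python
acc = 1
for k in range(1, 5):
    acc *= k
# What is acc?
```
Trace:
  acc=1
  acc=1, k=1
  acc=2, k=2
  acc=6, k=3
  acc=24, k=4

Final answer: 24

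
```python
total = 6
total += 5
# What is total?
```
Trace:
  total=6
  total=11

Final answer: 11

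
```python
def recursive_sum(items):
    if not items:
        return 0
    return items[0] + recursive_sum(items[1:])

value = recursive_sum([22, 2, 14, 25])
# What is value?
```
Call trace:
recursive_sum(items=[22, 2, 14, 25])
  recursive_sum(items=[2, 14, 25])
    recursive_sum(items=[14, 25])
      recursive_sum(items=[25])
        recursive_sum(items=[])
        -> return 0
      -> return 25
    -> return 39
  -> return 41
-> return 63

Final answer: 63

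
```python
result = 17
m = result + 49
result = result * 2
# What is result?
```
Trace:
  result=17
  result=17, m=66
  result=34, m=66

Final answer: 34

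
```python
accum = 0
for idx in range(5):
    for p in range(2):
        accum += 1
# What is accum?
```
Trace:
  accum=0
  accum=1, idx=0, p=0
  accum=2, idx=0, p=1
  accum=3, idx=1, p=0
  accum=4, idx=1, p=1
  accum=5, idx=2, p=0
  accum=6, idx=2, p=1
  accum=7, idx=3, p=0
  accum=8, idx=3, p=1
  accum=9, idx=4, p=0
  accum=10, idx=4, p=1

Final answer: 10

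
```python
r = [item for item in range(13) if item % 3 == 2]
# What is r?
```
Trace:
  item=0
  item=1
  item=2
  item=3
  item=4
  item=5
  item=6
  item=7
  item=8
  item=9
  item=10
  item=11
  item=12
  r=[2, 5, 8, 11]

Final answer: [2, 5, 8, 11]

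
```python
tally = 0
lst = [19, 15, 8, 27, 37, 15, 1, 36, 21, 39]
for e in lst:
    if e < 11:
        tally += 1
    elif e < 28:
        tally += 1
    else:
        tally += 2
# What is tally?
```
Trace:
  tally=0
  tally=1, e=19
  tally=2, e=15
  tally=3, e=8
  tally=4, e=27
  tally=6, e=37
  tally=7, e=15
  tally=8, e=1
  tally=10, e=36
  tally=11, e=21
  tally=13, e=39

Final answer: 13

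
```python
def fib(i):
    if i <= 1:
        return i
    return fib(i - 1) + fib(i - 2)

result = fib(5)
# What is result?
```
Call trace (a repeated sub-call is expanded the first time; later identical calls just restate its return value):
fib(i=5)
  fib(i=4)
    fib(i=3)
      fib(i=2)
        fib(i=1)
        -> return 1
        fib(i=0)
        -> return 0
      -> return 1
      fib(i=1)
      -> return 1
    -> return 2
    fib(i=2) -> return 1  (same call as traced above)
  -> return 3
  fib(i=3) -> return 2  (same call as traced above)
-> return 5

Final answer: 5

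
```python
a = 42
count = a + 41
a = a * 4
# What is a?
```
Trace:
  a=42
  a=42, count=83
  a=168, count=83

Final answer: 168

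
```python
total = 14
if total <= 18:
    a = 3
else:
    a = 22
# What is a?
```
Trace:
  total=14
  total=14, a=3

Final answer: 3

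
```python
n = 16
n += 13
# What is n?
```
Trace:
  n=16
  n=29

Final answer: 29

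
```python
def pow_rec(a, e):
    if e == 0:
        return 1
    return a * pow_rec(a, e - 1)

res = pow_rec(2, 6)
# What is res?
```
Call trace:
pow_rec(a=2, e=6)
  pow_rec(a=2, e=5)
    pow_rec(a=2, e=4)
      pow_rec(a=2, e=3)
        pow_rec(a=2, e=2)
          pow_rec(a=2, e=1)
            pow_rec(a=2, e=0)
            -> return 1
          -> return 2
        -> return 4
      -> return 8
    -> return 16
  -> return 32
-> return 64

Final answer: 64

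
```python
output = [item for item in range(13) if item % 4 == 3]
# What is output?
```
Trace:
  item=0
  item=1
  item=2
  item=3
  item=4
  item=5
  item=6
  item=7
  item=8
  item=9
  item=10
  item=11
  item=12
  output=[3, 7, 11]

Final answer: [3, 7, 11]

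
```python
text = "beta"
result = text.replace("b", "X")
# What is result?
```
Trace:
  text='beta'
  text='beta', result='Xeta'

Final answer: 'Xeta'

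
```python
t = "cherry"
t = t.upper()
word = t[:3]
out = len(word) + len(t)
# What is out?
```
Trace:
  t='cherry'
  t='CHERRY'
  t='CHERRY', word='CHE'
  t='CHERRY', word='CHE', out=9

Final answer: 9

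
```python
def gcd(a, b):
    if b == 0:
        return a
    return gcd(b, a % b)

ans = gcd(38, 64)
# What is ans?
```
Call trace:
gcd(a=38, b=64)
  gcd(a=64, b=38)
    gcd(a=38, b=26)
      gcd(a=26, b=12)
        gcd(a=12, b=2)
          gcd(a=2, b=0)
          -> return 2
        -> return 2
      -> return 2
    -> return 2
  -> return 2
-> return 2

Final answer: 2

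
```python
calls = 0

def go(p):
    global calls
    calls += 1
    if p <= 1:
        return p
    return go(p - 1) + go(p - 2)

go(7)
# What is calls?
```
Call trace (a repeated sub-call is expanded the first time; later identical calls just restate its return value):
go(p=7)
  go(p=6)
    go(p=5)
      go(p=4)
        go(p=3)
          go(p=2)
            go(p=1)
            -> return 1
            go(p=0)
            -> return 0
          -> return 1
          go(p=1)
          -> return 1
        -> return 2
        go(p=2) -> return 1  (same call as traced above)
      -> return 3
      go(p=3) -> return 2  (same call as traced above)
    -> return 5
    go(p=4) -> return 3  (same call as traced above)
  -> return 8
  go(p=5) -> return 5  (same call as traced above)
-> return 13

calls is incremented once per call, so count the calls in each subtree. Let C(p) = number of calls made by go(p).
C(0) = C(1) = 1 (base case, no recursion); C(p) = 1 + C(p - 1) + C(p - 2) otherwise.
C(2) = 1 + C(1) + C(0) = 1 + 1 + 1 = 3
C(3) = 1 + C(2) + C(1) = 1 + 3 + 1 = 5
C(4) = 1 + C(3) + C(2) = 1 + 5 + 3 = 9
C(5) = 1 + C(4) + C(3) = 1 + 9 + 5 = 15
C(6) = 1 + C(5) + C(4) = 1 + 15 + 9 = 25
C(7) = 1 + C(6) + C(5) = 1 + 25 + 15 = 41
calls = C(7) = 41

Final answer: 41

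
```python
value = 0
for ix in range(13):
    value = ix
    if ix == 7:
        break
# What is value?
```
Trace:
  value=0
  value=0, ix=0
  value=1, ix=1
  value=2, ix=2
  value=3, ix=3
  value=4, ix=4
  value=5, ix=5
  value=6, ix=6
  value=7, ix=7

Final answer: 7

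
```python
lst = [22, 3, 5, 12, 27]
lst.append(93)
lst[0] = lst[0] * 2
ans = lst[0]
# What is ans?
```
Trace:
  lst=[22, 3, 5, 12, 27]
  lst=[22, 3, 5, 12, 27, 93]
  lst=[44, 3, 5, 12, 27, 93]
  lst=[44, 3, 5, 12, 27, 93], ans=44

Final answer: 44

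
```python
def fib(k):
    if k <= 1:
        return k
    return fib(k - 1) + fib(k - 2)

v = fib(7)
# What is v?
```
Call trace (a repeated sub-call is expanded the first time; later identical calls just restate its return value):
fib(k=7)
  fib(k=6)
    fib(k=5)
      fib(k=4)
        fib(k=3)
          fib(k=2)
            fib(k=1)
            -> return 1
            fib(k=0)
            -> return 0
          -> return 1
          fib(k=1)
          -> return 1
        -> return 2
        fib(k=2) -> return 1  (same call as traced above)
      -> return 3
      fib(k=3) -> return 2  (same call as traced above)
    -> return 5
    fib(k=4) -> return 3  (same call as traced above)
  -> return 8
  fib(k=5) -> return 5  (same call as traced above)
-> return 13

Final answer: 13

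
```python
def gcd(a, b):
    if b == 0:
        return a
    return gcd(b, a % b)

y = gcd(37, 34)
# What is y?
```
Call trace:
gcd(a=37, b=34)
  gcd(a=34, b=3)
    gcd(a=3, b=1)
      gcd(a=1, b=0)
      -> return 1
    -> return 1
  -> return 1
-> return 1

Final answer: 1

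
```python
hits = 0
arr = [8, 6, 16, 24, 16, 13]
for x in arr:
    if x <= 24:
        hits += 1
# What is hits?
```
Trace:
  hits=0
  hits=1, x=8
  hits=2, x=6
  hits=3, x=16
  hits=4, x=24
  hits=5, x=16
  hits=6, x=13

Final answer: 6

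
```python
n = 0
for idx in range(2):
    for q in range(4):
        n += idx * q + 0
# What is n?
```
Trace:
  n=0
  n=0, idx=0, q=0
  n=0, idx=0, q=1
  n=0, idx=0, q=2
  n=0, idx=0, q=3
  n=0, idx=1, q=0
  n=1, idx=1, q=1
  n=3, idx=1, q=2
  n=6, idx=1, q=3

Final answer: 6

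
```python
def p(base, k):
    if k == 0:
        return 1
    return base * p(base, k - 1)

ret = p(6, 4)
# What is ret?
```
Call trace:
p(base=6, k=4)
  p(base=6, k=3)
    p(base=6, k=2)
      p(base=6, k=1)
        p(base=6, k=0)
        -> return 1
      -> return 6
    -> return 36
  -> return 216
-> return 1296

Final answer: 1296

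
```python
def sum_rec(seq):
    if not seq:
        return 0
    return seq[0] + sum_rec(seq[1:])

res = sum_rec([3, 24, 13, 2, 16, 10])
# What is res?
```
Call trace:
sum_rec(seq=[3, 24, 13, 2, 16, 10])
  sum_rec(seq=[24, 13, 2, 16, 10])
    sum_rec(seq=[13, 2, 16, 10])
      sum_rec(seq=[2, 16, 10])
        sum_rec(seq=[16, 10])
          sum_rec(seq=[10])
            sum_rec(seq=[])
            -> return 0
          -> return 10
        -> return 26
      -> return 28
    -> return 41
  -> return 65
-> return 68

Final answer: 68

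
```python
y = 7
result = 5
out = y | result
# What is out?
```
Trace:
  y=7
  y=7, result=5
  y=7, result=5, out=7

Final answer: 7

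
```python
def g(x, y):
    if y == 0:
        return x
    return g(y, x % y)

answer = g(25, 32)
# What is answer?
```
Call trace:
g(x=25, y=32)
  g(x=32, y=25)
    g(x=25, y=7)
      g(x=7, y=4)
        g(x=4, y=3)
          g(x=3, y=1)
            g(x=1, y=0)
            -> return 1
          -> return 1
        -> return 1
      -> return 1
    -> return 1
  -> return 1
-> return 1

Final answer: 1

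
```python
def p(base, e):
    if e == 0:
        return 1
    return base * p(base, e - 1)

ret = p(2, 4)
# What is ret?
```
Call trace:
p(base=2, e=4)
  p(base=2, e=3)
    p(base=2, e=2)
      p(base=2, e=1)
        p(base=2, e=0)
        -> return 1
      -> return 2
    -> return 4
  -> return 8
-> return 16

Final answer: 16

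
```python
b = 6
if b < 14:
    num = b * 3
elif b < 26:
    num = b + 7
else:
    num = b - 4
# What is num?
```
Trace:
  b=6
  b=6, num=18

Final answer: 18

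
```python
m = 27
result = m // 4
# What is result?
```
Trace:
  m=27
  m=27, result=6

Final answer: 6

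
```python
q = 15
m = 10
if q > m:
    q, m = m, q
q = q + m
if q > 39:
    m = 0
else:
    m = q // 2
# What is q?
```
Trace:
  q=15
  q=15, m=10
  q=10, m=15
  q=25, m=15
  q=25, m=12

Final answer: 25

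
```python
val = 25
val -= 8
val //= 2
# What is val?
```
Trace:
  val=25
  val=17
  val=8

Final answer: 8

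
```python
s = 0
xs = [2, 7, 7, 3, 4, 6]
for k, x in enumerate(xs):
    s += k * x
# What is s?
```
Trace:
  s=0
  s=0, k=0, x=2
  s=7, k=1, x=7
  s=21, k=2, x=7
  s=30, k=3, x=3
  s=46, k=4, x=4
  s=76, k=5, x=6

Final answer: 76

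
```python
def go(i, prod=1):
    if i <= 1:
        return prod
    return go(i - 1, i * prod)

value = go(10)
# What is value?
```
Call trace:
go(i=10, prod=1)
  go(i=9, prod=10)
    go(i=8, prod=90)
      go(i=7, prod=720)
        go(i=6, prod=5040)
          go(i=5, prod=30240)
            go(i=4, prod=151200)
              go(i=3, prod=604800)
                go(i=2, prod=1814400)
                  go(i=1, prod=3628800)
                  -> return 3628800
                -> return 3628800
              -> return 3628800
            -> return 3628800
          -> return 3628800
        -> return 3628800
      -> return 3628800
    -> return 3628800
  -> return 3628800
-> return 3628800

Final answer: 3628800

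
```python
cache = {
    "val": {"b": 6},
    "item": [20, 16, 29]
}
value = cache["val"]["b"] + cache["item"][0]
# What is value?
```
Trace:
  cache={'val': {'b': 6}, 'item': [20, 16, 29]}
  cache={'val': {'b': 6}, 'item': [20, 16, 29]}, value=26

Final answer: 26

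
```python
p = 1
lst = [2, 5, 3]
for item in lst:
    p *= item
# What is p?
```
Trace:
  p=1
  p=2, item=2
  p=10, item=5
  p=30, item=3

Final answer: 30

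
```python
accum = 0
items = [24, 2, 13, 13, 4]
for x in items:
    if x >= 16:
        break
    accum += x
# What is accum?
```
Trace:
  accum=0
  accum=0, x=24

Final answer: 0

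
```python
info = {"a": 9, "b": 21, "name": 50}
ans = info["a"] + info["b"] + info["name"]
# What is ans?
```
Trace:
  info={'a': 9, 'b': 21, 'name': 50}
  info={'a': 9, 'b': 21, 'name': 50}, ans=80

Final answer: 80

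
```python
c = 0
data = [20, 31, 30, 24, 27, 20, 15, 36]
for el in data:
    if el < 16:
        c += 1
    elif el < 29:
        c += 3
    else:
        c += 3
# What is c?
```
Trace:
  c=0
  c=3, el=20
  c=6, el=31
  c=9, el=30
  c=12, el=24
  c=15, el=27
  c=18, el=20
  c=19, el=15
  c=22, el=36

Final answer: 22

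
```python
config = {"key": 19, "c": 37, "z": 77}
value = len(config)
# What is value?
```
Trace:
  config={'key': 19, 'c': 37, 'z': 77}
  config={'key': 19, 'c': 37, 'z': 77}, value=3

Final answer: 3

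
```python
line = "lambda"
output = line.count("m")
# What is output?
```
Trace:
  line='lambda'
  line='lambda', output=1

Final answer: 1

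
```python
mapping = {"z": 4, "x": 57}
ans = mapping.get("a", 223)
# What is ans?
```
Trace:
  mapping={'z': 4, 'x': 57}
  mapping={'z': 4, 'x': 57}, ans=223

Final answer: 223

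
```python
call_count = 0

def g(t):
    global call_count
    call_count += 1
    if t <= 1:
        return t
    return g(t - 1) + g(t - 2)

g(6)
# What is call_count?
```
Call trace (a repeated sub-call is expanded the first time; later identical calls just restate its return value):
g(t=6)
  g(t=5)
    g(t=4)
      g(t=3)
        g(t=2)
          g(t=1)
          -> return 1
          g(t=0)
          -> return 0
        -> return 1
        g(t=1)
        -> return 1
      -> return 2
      g(t=2) -> return 1  (same call as traced above)
    -> return 3
    g(t=3) -> return 2  (same call as traced above)
  -> return 5
  g(t=4) -> return 3  (same call as traced above)
-> return 8

call_count is incremented once per call, so count the calls in each subtree. Let C(t) = number of calls made by g(t).
C(0) = C(1) = 1 (base case, no recursion); C(t) = 1 + C(t - 1) + C(t - 2) otherwise.
C(2) = 1 + C(1) + C(0) = 1 + 1 + 1 = 3
C(3) = 1 + C(2) + C(1) = 1 + 3 + 1 = 5
C(4) = 1 + C(3) + C(2) = 1 + 5 + 3 = 9
C(5) = 1 + C(4) + C(3) = 1 + 9 + 5 = 15
C(6) = 1 + C(5) + C(4) = 1 + 15 + 9 = 25
call_count = C(6) = 25

Final answer: 25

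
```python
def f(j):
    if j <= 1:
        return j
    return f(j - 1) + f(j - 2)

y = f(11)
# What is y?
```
Call trace (a repeated sub-call is expanded the first time; later identical calls just restate its return value):
f(j=11)
  f(j=10)
    f(j=9)
      f(j=8)
        f(j=7)
          f(j=6)
            f(j=5)
              f(j=4)
                f(j=3)
                  f(j=2)
                    f(j=1)
                    -> return 1
                    f(j=0)
                    -> return 0
                  -> return 1
                  f(j=1)
                  -> return 1
                -> return 2
                f(j=2) -> return 1  (same call as traced above)
              -> return 3
              f(j=3) -> return 2  (same call as traced above)
            -> return 5
            f(j=4) -> return 3  (same call as traced above)
          -> return 8
          f(j=5) -> return 5  (same call as traced above)
        -> return 13
        f(j=6) -> return 8  (same call as traced above)
      -> return 21
      f(j=7) -> return 13  (same call as traced above)
    -> return 34
    f(j=8) -> return 21  (same call as traced above)
  -> return 55
  f(j=9) -> return 34  (same call as traced above)
-> return 89

Final answer: 89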